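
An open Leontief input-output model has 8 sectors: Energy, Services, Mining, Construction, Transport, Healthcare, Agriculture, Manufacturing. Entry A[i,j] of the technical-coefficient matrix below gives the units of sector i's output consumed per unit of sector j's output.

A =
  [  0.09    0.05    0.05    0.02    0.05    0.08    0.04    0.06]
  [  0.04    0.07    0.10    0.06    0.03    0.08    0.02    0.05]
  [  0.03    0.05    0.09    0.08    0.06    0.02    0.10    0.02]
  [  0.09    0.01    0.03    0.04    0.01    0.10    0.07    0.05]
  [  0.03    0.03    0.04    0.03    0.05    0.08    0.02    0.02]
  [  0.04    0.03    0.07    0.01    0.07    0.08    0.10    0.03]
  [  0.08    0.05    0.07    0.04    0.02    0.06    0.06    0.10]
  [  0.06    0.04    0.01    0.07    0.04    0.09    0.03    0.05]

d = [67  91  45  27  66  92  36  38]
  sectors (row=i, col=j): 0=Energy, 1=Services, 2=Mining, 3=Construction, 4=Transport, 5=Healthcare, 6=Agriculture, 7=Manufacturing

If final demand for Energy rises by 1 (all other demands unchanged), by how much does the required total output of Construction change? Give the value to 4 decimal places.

0.1331

Form M = I − A:
  [  0.91   -0.05   -0.05   -0.02   -0.05   -0.08   -0.04   -0.06]
  [ -0.04    0.93   -0.10   -0.06   -0.03   -0.08   -0.02   -0.05]
  [ -0.03   -0.05    0.91   -0.08   -0.06   -0.02   -0.10   -0.02]
  [ -0.09   -0.01   -0.03    0.96   -0.01   -0.10   -0.07   -0.05]
  [ -0.03   -0.03   -0.04   -0.03    0.95   -0.08   -0.02   -0.02]
  [ -0.04   -0.03   -0.07   -0.01   -0.07    0.92   -0.10   -0.03]
  [ -0.08   -0.05   -0.07   -0.04   -0.02   -0.06    0.94   -0.10]
  [ -0.06   -0.04   -0.01   -0.07   -0.04   -0.09   -0.03    0.95]
Leontief inverse L = M⁻¹:
  [  1.1330    0.0822    0.0945    0.0511    0.0845    0.1354    0.0831    0.0954]
  [  0.0824    1.1024    0.1482    0.0954    0.0644    0.1349    0.0682    0.0842]
  [  0.0755    0.0822    1.1375    0.1155    0.0906    0.0742    0.1463    0.0588]
  [  0.1331    0.0383    0.0698    1.0665    0.0410    0.1517    0.1131    0.0856]
  [  0.0574    0.0504    0.0710    0.0503    1.0738    0.1172    0.0515    0.0421]
  [  0.0808    0.0615    0.1160    0.0410    0.1031    1.1312    0.1448    0.0661]
  [  0.1291    0.0854    0.1175    0.0772    0.0559    0.1205    1.1079    0.1408]
  [  0.0998    0.0659    0.0470    0.0955    0.0688    0.1421    0.0689    1.0816]
Total output x = L · d:
  x_0 = 1.1330·67 + 0.0822·91 + 0.0945·45 + 0.0511·27 + 0.0845·66 + 0.1354·92 + 0.0831·36 + 0.0954·38 = 113.6691
  x_1 = 0.0824·67 + 1.1024·91 + 0.1482·45 + 0.0954·27 + 0.0644·66 + 0.1349·92 + 0.0682·36 + 0.0842·38 = 137.4001
  x_2 = 0.0755·67 + 0.0822·91 + 1.1375·45 + 0.1155·27 + 0.0906·66 + 0.0742·92 + 0.1463·36 + 0.0588·38 = 87.1442
  x_3 = 0.1331·67 + 0.0383·91 + 0.0698·45 + 1.0665·27 + 0.0410·66 + 0.1517·92 + 0.1131·36 + 0.0856·38 = 68.3197
  x_4 = 0.0574·67 + 0.0504·91 + 0.0710·45 + 0.0503·27 + 1.0738·66 + 0.1172·92 + 0.0515·36 + 0.0421·38 = 98.0939
  x_5 = 0.0808·67 + 0.0615·91 + 0.1160·45 + 0.0410·27 + 0.1031·66 + 1.1312·92 + 0.1448·36 + 0.0661·38 = 135.9300
  x_6 = 0.1291·67 + 0.0854·91 + 0.1175·45 + 0.0772·27 + 0.0559·66 + 0.1205·92 + 1.1079·36 + 0.1408·38 = 83.7990
  x_7 = 0.0998·67 + 0.0659·91 + 0.0470·45 + 0.0955·27 + 0.0688·66 + 0.1421·92 + 0.0689·36 + 1.0816·38 = 78.5699
Δx_3 = L[3,0] · Δd_0 = 0.1331 · 1 = 0.1331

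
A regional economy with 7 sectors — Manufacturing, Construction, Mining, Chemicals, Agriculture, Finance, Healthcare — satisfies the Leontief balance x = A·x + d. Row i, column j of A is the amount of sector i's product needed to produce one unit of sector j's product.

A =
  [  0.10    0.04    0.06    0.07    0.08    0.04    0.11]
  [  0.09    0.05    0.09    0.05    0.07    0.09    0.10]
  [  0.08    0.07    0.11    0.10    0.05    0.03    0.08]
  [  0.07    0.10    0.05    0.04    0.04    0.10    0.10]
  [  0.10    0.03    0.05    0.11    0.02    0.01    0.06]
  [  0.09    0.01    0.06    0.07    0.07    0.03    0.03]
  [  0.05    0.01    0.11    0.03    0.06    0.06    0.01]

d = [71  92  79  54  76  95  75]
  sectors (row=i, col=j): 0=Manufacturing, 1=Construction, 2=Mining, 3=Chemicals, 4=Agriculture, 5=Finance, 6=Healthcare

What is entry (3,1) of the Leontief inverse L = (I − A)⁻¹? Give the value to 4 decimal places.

L[3,1] = 0.1366

Form M = I − A:
  [  0.90   -0.04   -0.06   -0.07   -0.08   -0.04   -0.11]
  [ -0.09    0.95   -0.09   -0.05   -0.07   -0.09   -0.10]
  [ -0.08   -0.07    0.89   -0.10   -0.05   -0.03   -0.08]
  [ -0.07   -0.10   -0.05    0.96   -0.04   -0.10   -0.10]
  [ -0.10   -0.03   -0.05   -0.11    0.98   -0.01   -0.06]
  [ -0.09   -0.01   -0.06   -0.07   -0.07    0.97   -0.03]
  [ -0.05   -0.01   -0.11   -0.03   -0.06   -0.06    0.99]
Leontief inverse L = M⁻¹:
  [  1.1731    0.0793    0.1287    0.1295    0.1299    0.0851    0.1723]
  [  0.1696    1.0913    0.1650    0.1159    0.1249    0.1368    0.1658]
  [  0.1577    0.1169    1.1851    0.1635    0.1034    0.0812    0.1503]
  [  0.1436    0.1366    0.1201    1.0981    0.0927    0.1464    0.1604]
  [  0.1567    0.0656    0.1028    0.1542    1.0599    0.0496    0.1137]
  [  0.1451    0.0416    0.1079    0.1160    0.1058    1.0621    0.0794]
  [  0.1011    0.0387    0.1563    0.0755    0.0928    0.0865    1.0537]
Total output x = L · d:
  x_0 = 1.1731·71 + 0.0793·92 + 0.1287·79 + 0.1295·54 + 0.1299·76 + 0.0851·95 + 0.1723·75 = 138.6257
  x_1 = 0.1696·71 + 1.0913·92 + 0.1650·79 + 0.1159·54 + 0.1249·76 + 0.1368·95 + 0.1658·75 = 166.6547
  x_2 = 0.1577·71 + 0.1169·92 + 1.1851·79 + 0.1635·54 + 0.1034·76 + 0.0812·95 + 0.1503·75 = 151.2476
  x_3 = 0.1436·71 + 0.1366·92 + 0.1201·79 + 1.0981·54 + 0.0927·76 + 0.1464·95 + 0.1604·75 = 124.5359
  x_4 = 0.1567·71 + 0.0656·92 + 0.1028·79 + 0.1542·54 + 1.0599·76 + 0.0496·95 + 0.1137·75 = 127.3971
  x_5 = 0.1451·71 + 0.0416·92 + 0.1079·79 + 0.1160·54 + 0.1058·76 + 1.0621·95 + 0.0794·75 = 143.8111
  x_6 = 0.1011·71 + 0.0387·92 + 0.1563·79 + 0.0755·54 + 0.0928·76 + 0.0865·95 + 1.0537·75 = 121.4582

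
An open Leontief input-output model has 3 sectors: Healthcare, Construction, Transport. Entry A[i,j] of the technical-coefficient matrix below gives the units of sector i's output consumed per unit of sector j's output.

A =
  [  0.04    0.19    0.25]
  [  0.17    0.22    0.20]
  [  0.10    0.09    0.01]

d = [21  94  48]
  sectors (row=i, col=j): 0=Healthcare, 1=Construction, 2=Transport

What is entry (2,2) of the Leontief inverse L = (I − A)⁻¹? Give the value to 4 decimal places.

L[2,2] = 1.0776

Form M = I − A:
  [  0.96   -0.19   -0.25]
  [ -0.17    0.78   -0.20]
  [ -0.10   -0.09    0.99]
Leontief inverse L = M⁻¹:
  [  1.1343    0.3167    0.3504]
  [  0.2832    1.3917    0.3527]
  [  0.1403    0.1585    1.0776]
Total output x = L · d:
  x_0 = 1.1343·21 + 0.3167·94 + 0.3504·48 = 70.4113
  x_1 = 0.2832·21 + 1.3917·94 + 0.3527·48 = 153.6972
  x_2 = 0.1403·21 + 0.1585·94 + 1.0776·48 = 69.5696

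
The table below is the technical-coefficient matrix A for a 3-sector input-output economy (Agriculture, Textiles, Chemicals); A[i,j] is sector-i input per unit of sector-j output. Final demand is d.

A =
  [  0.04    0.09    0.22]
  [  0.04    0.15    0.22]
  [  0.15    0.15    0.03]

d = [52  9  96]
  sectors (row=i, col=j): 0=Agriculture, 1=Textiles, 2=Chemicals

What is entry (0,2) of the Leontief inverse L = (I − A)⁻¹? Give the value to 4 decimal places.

L[0,2] = 0.2856

Form M = I − A:
  [  0.96   -0.09   -0.22]
  [ -0.04    0.85   -0.22]
  [ -0.15   -0.15    0.97]
Leontief inverse L = M⁻¹:
  [  1.0932    0.1662    0.2856]
  [  0.0992    1.2406    0.3039]
  [  0.1844    0.2175    1.1221]
Total output x = L · d:
  x_0 = 1.0932·52 + 0.1662·9 + 0.2856·96 = 85.7636
  x_1 = 0.0992·52 + 1.2406·9 + 0.3039·96 = 45.4931
  x_2 = 0.1844·52 + 0.2175·9 + 1.1221·96 = 119.2665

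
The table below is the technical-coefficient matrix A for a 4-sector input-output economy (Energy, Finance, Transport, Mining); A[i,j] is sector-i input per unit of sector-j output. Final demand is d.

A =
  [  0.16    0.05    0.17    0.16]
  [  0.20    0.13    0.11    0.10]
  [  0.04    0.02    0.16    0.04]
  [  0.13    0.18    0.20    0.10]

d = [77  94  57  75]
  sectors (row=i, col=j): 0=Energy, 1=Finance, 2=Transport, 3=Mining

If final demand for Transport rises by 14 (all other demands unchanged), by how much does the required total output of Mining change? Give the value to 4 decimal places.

Form M = I − A:
  [  0.84   -0.05   -0.17   -0.16]
  [ -0.20    0.87   -0.11   -0.10]
  [ -0.04   -0.02    0.84   -0.04]
  [ -0.13   -0.18   -0.20    0.90]
Leontief inverse L = M⁻¹:
  [  1.2784    0.1344    0.3376    0.2572]
  [  0.3352    1.2179    0.2767    0.2072]
  [  0.0817    0.0484    1.2311    0.0746]
  [  0.2699    0.2738    0.3777    1.2063]
Total output x = L · d:
  x_0 = 1.2784·77 + 0.1344·94 + 0.3376·57 + 0.2572·75 = 149.6036
  x_1 = 0.3352·77 + 1.2179·94 + 0.2767·57 + 0.2072·75 = 171.6088
  x_2 = 0.0817·77 + 0.0484·94 + 1.2311·57 + 0.0746·75 = 86.6153
  x_3 = 0.2699·77 + 0.2738·94 + 0.3777·57 + 1.2063·75 = 158.5123
Δx_3 = L[3,2] · Δd_2 = 0.3777 · 14 = 5.2875

5.2875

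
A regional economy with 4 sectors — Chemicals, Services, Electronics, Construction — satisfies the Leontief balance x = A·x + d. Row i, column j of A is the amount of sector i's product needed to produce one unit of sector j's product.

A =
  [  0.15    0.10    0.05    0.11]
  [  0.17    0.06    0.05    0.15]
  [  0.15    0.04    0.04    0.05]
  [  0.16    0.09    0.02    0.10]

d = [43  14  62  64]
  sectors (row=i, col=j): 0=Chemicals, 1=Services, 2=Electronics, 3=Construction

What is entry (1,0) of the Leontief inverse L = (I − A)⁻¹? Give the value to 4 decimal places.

L[1,0] = 0.2797

Form M = I − A:
  [  0.85   -0.10   -0.05   -0.11]
  [ -0.17    0.94   -0.05   -0.15]
  [ -0.15   -0.04    0.96   -0.05]
  [ -0.16   -0.09   -0.02    0.90]
Leontief inverse L = M⁻¹:
  [  1.2555    0.1544    0.0773    0.1835]
  [  0.2797    1.1184    0.0775    0.2249]
  [  0.2212    0.0781    1.0593    0.0989]
  [  0.2561    0.1410    0.0450    1.1684]
Total output x = L · d:
  x_0 = 1.2555·43 + 0.1544·14 + 0.0773·62 + 0.1835·64 = 72.6824
  x_1 = 0.2797·43 + 1.1184·14 + 0.0775·62 + 0.2249·64 = 46.8829
  x_2 = 0.2212·43 + 0.0781·14 + 1.0593·62 + 0.0989·64 = 82.6099
  x_3 = 0.2561·43 + 0.1410·14 + 0.0450·62 + 1.1684·64 = 90.5565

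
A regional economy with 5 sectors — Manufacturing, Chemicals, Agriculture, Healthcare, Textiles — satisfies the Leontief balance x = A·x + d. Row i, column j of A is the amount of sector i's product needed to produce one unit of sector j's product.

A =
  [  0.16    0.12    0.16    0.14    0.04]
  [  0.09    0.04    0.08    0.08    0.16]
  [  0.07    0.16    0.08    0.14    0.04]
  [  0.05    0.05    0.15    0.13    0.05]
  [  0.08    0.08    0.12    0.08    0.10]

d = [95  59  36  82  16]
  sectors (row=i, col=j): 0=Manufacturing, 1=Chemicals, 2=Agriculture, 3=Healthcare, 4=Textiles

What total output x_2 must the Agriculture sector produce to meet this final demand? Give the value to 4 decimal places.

93.5037

Form M = I − A:
  [  0.84   -0.12   -0.16   -0.14   -0.04]
  [ -0.09    0.96   -0.08   -0.08   -0.16]
  [ -0.07   -0.16    0.92   -0.14   -0.04]
  [ -0.05   -0.05   -0.15    0.87   -0.05]
  [ -0.08   -0.08   -0.12   -0.08    0.90]
Leontief inverse L = M⁻¹:
  [  1.2703    0.2352    0.3048    0.2868    0.1277]
  [  0.1679    1.1218    0.1856    0.1807    0.2252]
  [  0.1506    0.2397    1.1896    0.2484    0.1160]
  [  0.1177    0.1287    0.2462    1.2297    0.1074]
  [  0.1584    0.1640    0.2241    0.1840    1.1675]
Total output x = L · d:
  x_0 = 1.2703·95 + 0.2352·59 + 0.3048·36 + 0.2868·82 + 0.1277·16 = 171.0931
  x_1 = 0.1679·95 + 1.1218·59 + 0.1856·36 + 0.1807·82 + 0.2252·16 = 107.2329
  x_2 = 0.1506·95 + 0.2397·59 + 1.1896·36 + 0.2484·82 + 0.1160·16 = 93.5037
  x_3 = 0.1177·95 + 0.1287·59 + 0.2462·36 + 1.2297·82 + 0.1074·16 = 130.1951
  x_4 = 0.1584·95 + 0.1640·59 + 0.2241·36 + 0.1840·82 + 1.1675·16 = 66.5579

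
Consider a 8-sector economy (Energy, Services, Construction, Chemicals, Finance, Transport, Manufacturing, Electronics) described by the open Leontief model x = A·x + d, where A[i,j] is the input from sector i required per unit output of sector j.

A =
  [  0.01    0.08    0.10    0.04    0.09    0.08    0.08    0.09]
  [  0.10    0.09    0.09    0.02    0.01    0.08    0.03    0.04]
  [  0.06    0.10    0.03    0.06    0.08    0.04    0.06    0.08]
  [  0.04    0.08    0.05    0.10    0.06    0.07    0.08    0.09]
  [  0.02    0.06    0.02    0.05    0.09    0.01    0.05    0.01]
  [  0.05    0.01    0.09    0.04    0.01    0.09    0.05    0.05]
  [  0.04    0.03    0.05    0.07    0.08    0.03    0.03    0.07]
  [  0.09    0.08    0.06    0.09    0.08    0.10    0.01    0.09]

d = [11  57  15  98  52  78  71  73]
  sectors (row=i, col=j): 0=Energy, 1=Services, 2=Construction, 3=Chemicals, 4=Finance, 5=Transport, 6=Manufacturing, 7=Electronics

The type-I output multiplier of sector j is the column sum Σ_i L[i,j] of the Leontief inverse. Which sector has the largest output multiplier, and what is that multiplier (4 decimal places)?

Services (2.0176)

Form M = I − A:
  [  0.99   -0.08   -0.10   -0.04   -0.09   -0.08   -0.08   -0.09]
  [ -0.10    0.91   -0.09   -0.02   -0.01   -0.08   -0.03   -0.04]
  [ -0.06   -0.10    0.97   -0.06   -0.08   -0.04   -0.06   -0.08]
  [ -0.04   -0.08   -0.05    0.90   -0.06   -0.07   -0.08   -0.09]
  [ -0.02   -0.06   -0.02   -0.05    0.91   -0.01   -0.05   -0.01]
  [ -0.05   -0.01   -0.09   -0.04   -0.01    0.91   -0.05   -0.05]
  [ -0.04   -0.03   -0.05   -0.07   -0.08   -0.03    0.97   -0.07]
  [ -0.09   -0.08   -0.06   -0.09   -0.08   -0.10   -0.01    0.91]
Leontief inverse L = M⁻¹:
  [  1.0692    0.1506    0.1625    0.1024    0.1551    0.1454    0.1284    0.1563]
  [  0.1484    1.1511    0.1498    0.0675    0.0617    0.1400    0.0741    0.0992]
  [  0.1126    0.1661    1.0904    0.1159    0.1392    0.1018    0.1053    0.1410]
  [  0.0992    0.1525    0.1169    1.1663    0.1260    0.1404    0.1317    0.1614]
  [  0.0482    0.0982    0.0520    0.0824    1.1258    0.0411    0.0776    0.0424]
  [  0.0891    0.0584    0.1366    0.0851    0.0562    1.1391    0.0873    0.1017]
  [  0.0793    0.0827    0.0941    0.1172    0.1299    0.0771    1.0674    0.1191]
  [  0.1509    0.1581    0.1333    0.1569    0.1490    0.1769    0.0673    1.1646]
Total output x = L · d:
  x_0 = 1.0692·11 + 0.1506·57 + 0.1625·15 + 0.1024·98 + 0.1551·52 + 0.1454·78 + 0.1284·71 + 0.1563·73 = 72.7539
  x_1 = 0.1484·11 + 1.1511·57 + 0.1498·15 + 0.0675·98 + 0.0617·52 + 0.1400·78 + 0.0741·71 + 0.0992·73 = 102.7432
  x_2 = 0.1126·11 + 0.1661·57 + 1.0904·15 + 0.1159·98 + 0.1392·52 + 0.1018·78 + 0.1053·71 + 0.1410·73 = 71.3745
  x_3 = 0.0992·11 + 0.1525·57 + 0.1169·15 + 1.1663·98 + 0.1260·52 + 0.1404·78 + 0.1317·71 + 0.1614·73 = 164.4755
  x_4 = 0.0482·11 + 0.0982·57 + 0.0520·15 + 0.0824·98 + 1.1258·52 + 0.0411·78 + 0.0776·71 + 0.0424·73 = 85.3322
  x_5 = 0.0891·11 + 0.0584·57 + 0.1366·15 + 0.0851·98 + 0.0562·52 + 1.1391·78 + 0.0873·71 + 0.1017·73 = 120.0850
  x_6 = 0.0793·11 + 0.0827·57 + 0.0941·15 + 0.1172·98 + 0.1299·52 + 0.0771·78 + 1.0674·71 + 0.1191·73 = 115.7329
  x_7 = 0.1509·11 + 0.1581·57 + 0.1333·15 + 0.1569·98 + 0.1490·52 + 0.1769·78 + 0.0673·71 + 1.1646·73 = 139.3901
Output multipliers (column sums of L):
  Energy: 1.7968
  Services: 2.0176
  Construction: 1.9356
  Chemicals: 1.8938
  Finance: 1.9428
  Transport: 1.9619
  Manufacturing: 1.7392
  Electronics: 1.9857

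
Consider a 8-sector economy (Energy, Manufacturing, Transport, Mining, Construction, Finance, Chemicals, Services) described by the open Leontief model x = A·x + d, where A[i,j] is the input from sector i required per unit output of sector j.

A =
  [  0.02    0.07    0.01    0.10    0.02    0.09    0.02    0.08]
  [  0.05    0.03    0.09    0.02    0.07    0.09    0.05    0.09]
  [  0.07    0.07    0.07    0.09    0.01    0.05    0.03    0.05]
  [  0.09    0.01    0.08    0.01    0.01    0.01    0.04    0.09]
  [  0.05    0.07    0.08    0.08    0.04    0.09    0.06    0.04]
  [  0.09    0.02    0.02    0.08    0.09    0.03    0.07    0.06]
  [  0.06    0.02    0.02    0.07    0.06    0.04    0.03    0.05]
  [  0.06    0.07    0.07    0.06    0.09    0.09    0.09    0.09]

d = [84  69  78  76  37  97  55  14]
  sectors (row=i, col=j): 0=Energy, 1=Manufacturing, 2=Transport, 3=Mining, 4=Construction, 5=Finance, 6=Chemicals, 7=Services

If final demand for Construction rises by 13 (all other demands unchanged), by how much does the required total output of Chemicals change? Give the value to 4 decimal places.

Form M = I − A:
  [  0.98   -0.07   -0.01   -0.10   -0.02   -0.09   -0.02   -0.08]
  [ -0.05    0.97   -0.09   -0.02   -0.07   -0.09   -0.05   -0.09]
  [ -0.07   -0.07    0.93   -0.09   -0.01   -0.05   -0.03   -0.05]
  [ -0.09   -0.01   -0.08    0.99   -0.01   -0.01   -0.04   -0.09]
  [ -0.05   -0.07   -0.08   -0.08    0.96   -0.09   -0.06   -0.04]
  [ -0.09   -0.02   -0.02   -0.08   -0.09    0.97   -0.07   -0.06]
  [ -0.06   -0.02   -0.02   -0.07   -0.06   -0.04    0.97   -0.05]
  [ -0.06   -0.07   -0.07   -0.06   -0.09   -0.09   -0.09    0.91]
Leontief inverse L = M⁻¹:
  [  1.0699    0.1007    0.0532    0.1432    0.0607    0.1336    0.0608    0.1359]
  [  0.1069    1.0739    0.1389    0.0824    0.1168    0.1465    0.0971    0.1515]
  [  0.1197    0.1050    1.1143    0.1385    0.0467    0.0969    0.0680    0.1080]
  [  0.1264    0.0432    0.1125    1.0545    0.0398    0.0515    0.0705    0.1349]
  [  0.1088    0.1095    0.1301    0.1379    1.0844    0.1430    0.1046    0.1040]
  [  0.1397    0.0585    0.0642    0.1339    0.1286    1.0814    0.1103    0.1178]
  [  0.0992    0.0491    0.0547    0.1105    0.0900    0.0787    1.0618    0.0950]
  [  0.1307    0.1217    0.1320    0.1338    0.1481    0.1598    0.1476    1.1681]
Total output x = L · d:
  x_0 = 1.0699·84 + 0.1007·69 + 0.0532·78 + 0.1432·76 + 0.0607·37 + 0.1336·97 + 0.0608·55 + 0.1359·14 = 132.3083
  x_1 = 0.1069·84 + 1.0739·69 + 0.1389·78 + 0.0824·76 + 0.1168·37 + 0.1465·97 + 0.0971·55 + 0.1515·14 = 126.1712
  x_2 = 0.1197·84 + 0.1050·69 + 1.1143·78 + 0.1385·76 + 0.0467·37 + 0.0969·97 + 0.0680·55 + 0.1080·14 = 131.1174
  x_3 = 0.1264·84 + 0.0432·69 + 0.1125·78 + 1.0545·76 + 0.0398·37 + 0.0515·97 + 0.0705·55 + 0.1349·14 = 114.7534
  x_4 = 0.1088·84 + 0.1095·69 + 0.1301·78 + 0.1379·76 + 1.0844·37 + 0.1430·97 + 0.1046·55 + 0.1040·14 = 98.5230
  x_5 = 0.1397·84 + 0.0585·69 + 0.0642·78 + 0.1339·76 + 0.1286·37 + 1.0814·97 + 0.1103·55 + 0.1178·14 = 148.3229
  x_6 = 0.0992·84 + 0.0491·69 + 0.0547·78 + 0.1105·76 + 0.0900·37 + 0.0787·97 + 1.0618·55 + 0.0950·14 = 95.0778
  x_7 = 0.1307·84 + 0.1217·69 + 0.1320·78 + 0.1338·76 + 0.1481·37 + 0.1598·97 + 0.1476·55 + 1.1681·14 = 85.2825
Δx_6 = L[6,4] · Δd_4 = 0.0900 · 13 = 1.1702

1.1702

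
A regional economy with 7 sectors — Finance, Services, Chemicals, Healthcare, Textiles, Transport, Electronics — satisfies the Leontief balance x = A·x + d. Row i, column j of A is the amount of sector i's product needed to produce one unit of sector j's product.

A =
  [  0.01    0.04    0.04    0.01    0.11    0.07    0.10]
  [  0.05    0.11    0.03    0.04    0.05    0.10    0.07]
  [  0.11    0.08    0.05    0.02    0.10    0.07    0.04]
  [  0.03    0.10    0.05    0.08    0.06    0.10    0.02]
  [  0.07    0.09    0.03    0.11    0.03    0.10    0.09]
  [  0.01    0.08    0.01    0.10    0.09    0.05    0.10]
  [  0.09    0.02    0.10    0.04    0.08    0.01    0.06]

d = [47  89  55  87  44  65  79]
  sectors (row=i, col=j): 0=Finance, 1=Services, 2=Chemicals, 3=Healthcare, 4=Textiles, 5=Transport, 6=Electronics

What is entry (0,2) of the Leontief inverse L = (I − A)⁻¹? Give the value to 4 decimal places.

L[0,2] = 0.0719

Form M = I − A:
  [  0.99   -0.04   -0.04   -0.01   -0.11   -0.07   -0.10]
  [ -0.05    0.89   -0.03   -0.04   -0.05   -0.10   -0.07]
  [ -0.11   -0.08    0.95   -0.02   -0.10   -0.07   -0.04]
  [ -0.03   -0.10   -0.05    0.92   -0.06   -0.10   -0.02]
  [ -0.07   -0.09   -0.03   -0.11    0.97   -0.10   -0.09]
  [ -0.01   -0.08   -0.01   -0.10   -0.09    0.95   -0.10]
  [ -0.09   -0.02   -0.10   -0.04   -0.08   -0.01    0.94]
Leontief inverse L = M⁻¹:
  [  1.0502    0.0896    0.0719    0.0549    0.1577    0.1161    0.1501]
  [  0.0898    1.1712    0.0640    0.0888    0.1078    0.1567    0.1284]
  [  0.1520    0.1426    1.0846    0.0696    0.1615    0.1315    0.1039]
  [  0.0682    0.1652    0.0809    1.1312    0.1157    0.1604    0.0752]
  [  0.1142    0.1594    0.0711    0.1655    1.0976    0.1650    0.1532]
  [  0.0521    0.1410    0.0469    0.1518    0.1427    1.1074    0.1527]
  [  0.1318    0.0708    0.1336    0.0784    0.1344    0.0611    1.1098]
Total output x = L · d:
  x_0 = 1.0502·47 + 0.0896·89 + 0.0719·55 + 0.0549·87 + 0.1577·44 + 0.1161·65 + 0.1501·79 = 92.4022
  x_1 = 0.0898·47 + 1.1712·89 + 0.0640·55 + 0.0888·87 + 0.1078·44 + 0.1567·65 + 0.1284·79 = 144.7727
  x_2 = 0.1520·47 + 0.1426·89 + 1.0846·55 + 0.0696·87 + 0.1615·44 + 0.1315·65 + 0.1039·79 = 109.4064
  x_3 = 0.0682·47 + 0.1652·89 + 0.0809·55 + 1.1312·87 + 0.1157·44 + 0.1604·65 + 0.0752·79 = 142.2330
  x_4 = 0.1142·47 + 0.1594·89 + 0.0711·55 + 0.1655·87 + 1.0976·44 + 0.1650·65 + 0.1532·79 = 108.9864
  x_5 = 0.0521·47 + 0.1410·89 + 0.0469·55 + 0.1518·87 + 0.1427·44 + 1.1074·65 + 0.1527·79 = 121.1100
  x_6 = 0.1318·47 + 0.0708·89 + 0.1336·55 + 0.0784·87 + 0.1344·44 + 0.0611·65 + 1.1098·79 = 124.2251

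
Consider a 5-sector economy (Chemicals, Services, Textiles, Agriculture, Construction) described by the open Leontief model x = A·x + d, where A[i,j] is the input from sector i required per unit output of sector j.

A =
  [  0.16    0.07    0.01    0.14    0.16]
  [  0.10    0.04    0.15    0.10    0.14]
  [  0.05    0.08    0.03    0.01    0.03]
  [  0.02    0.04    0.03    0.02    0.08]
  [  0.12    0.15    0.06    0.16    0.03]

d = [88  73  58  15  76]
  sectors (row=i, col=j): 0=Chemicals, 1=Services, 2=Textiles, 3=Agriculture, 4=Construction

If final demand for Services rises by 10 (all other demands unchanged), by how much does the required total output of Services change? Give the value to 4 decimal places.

Form M = I − A:
  [  0.84   -0.07   -0.01   -0.14   -0.16]
  [ -0.10    0.96   -0.15   -0.10   -0.14]
  [ -0.05   -0.08    0.97   -0.01   -0.03]
  [ -0.02   -0.04   -0.03    0.98   -0.08]
  [ -0.12   -0.15   -0.06   -0.16    0.97]
Leontief inverse L = M⁻¹:
  [  1.2523    0.1448    0.0579    0.2348    0.2486]
  [  0.1778    1.1107    0.1920    0.1750    0.2100]
  [  0.0858    0.1062    1.0537    0.0446    0.0657]
  [  0.0515    0.0685    0.0503    1.0527    0.1067]
  [  0.1962    0.2075    0.1103    0.2325    1.1158]
Total output x = L · d:
  x_0 = 1.2523·88 + 0.1448·73 + 0.0579·58 + 0.2348·15 + 0.2486·76 = 146.5458
  x_1 = 0.1778·88 + 1.1107·73 + 0.1920·58 + 0.1750·15 + 0.2100·76 = 126.4550
  x_2 = 0.0858·88 + 0.1062·73 + 1.0537·58 + 0.0446·15 + 0.0657·76 = 82.0829
  x_3 = 0.0515·88 + 0.0685·73 + 0.0503·58 + 1.0527·15 + 0.1067·76 = 36.3471
  x_4 = 0.1962·88 + 0.2075·73 + 0.1103·58 + 0.2325·15 + 1.1158·76 = 127.1075
Δx_1 = L[1,1] · Δd_1 = 1.1107 · 10 = 11.1074

11.1074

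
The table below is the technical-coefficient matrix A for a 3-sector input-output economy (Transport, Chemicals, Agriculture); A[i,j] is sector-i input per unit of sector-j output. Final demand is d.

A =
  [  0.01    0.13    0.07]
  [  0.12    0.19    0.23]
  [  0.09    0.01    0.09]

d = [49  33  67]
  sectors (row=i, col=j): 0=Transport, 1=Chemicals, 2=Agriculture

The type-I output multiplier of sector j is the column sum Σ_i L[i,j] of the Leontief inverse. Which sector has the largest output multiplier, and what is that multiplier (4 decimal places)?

Form M = I − A:
  [  0.99   -0.13   -0.07]
  [ -0.12    0.81   -0.23]
  [ -0.09   -0.01    0.91]
Leontief inverse L = M⁻¹:
  [  1.0417    0.1687    0.1228]
  [  0.1842    1.2683    0.3347]
  [  0.1051    0.0306    1.1147]
Total output x = L · d:
  x_0 = 1.0417·49 + 0.1687·33 + 0.1228·67 = 64.8367
  x_1 = 0.1842·49 + 1.2683·33 + 0.3347·67 = 73.3020
  x_2 = 0.1051·49 + 0.0306·33 + 1.1147·67 = 80.8443
Output multipliers (column sums of L):
  Transport: 1.3309
  Chemicals: 1.4676
  Agriculture: 1.5722

Agriculture (1.5722)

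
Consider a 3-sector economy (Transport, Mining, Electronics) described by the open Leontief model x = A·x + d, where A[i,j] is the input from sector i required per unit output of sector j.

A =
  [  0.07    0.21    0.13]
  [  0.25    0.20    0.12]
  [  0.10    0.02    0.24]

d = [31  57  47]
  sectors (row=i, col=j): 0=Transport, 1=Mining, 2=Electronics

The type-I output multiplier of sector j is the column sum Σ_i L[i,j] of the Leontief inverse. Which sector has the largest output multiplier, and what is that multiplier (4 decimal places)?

Electronics (1.8927)

Form M = I − A:
  [  0.93   -0.21   -0.13]
  [ -0.25    0.80   -0.12]
  [ -0.10   -0.02    0.76]
Leontief inverse L = M⁻¹:
  [  1.1881    0.3182    0.2535]
  [  0.3963    1.3611    0.2827]
  [  0.1668    0.0777    1.3566]
Total output x = L · d:
  x_0 = 1.1881·31 + 0.3182·57 + 0.2535·47 = 66.8802
  x_1 = 0.3963·31 + 1.3611·57 + 0.2827·47 = 103.1536
  x_2 = 0.1668·31 + 0.0777·57 + 1.3566·47 = 73.3567
Output multipliers (column sums of L):
  Transport: 1.7511
  Mining: 1.7570
  Electronics: 1.8927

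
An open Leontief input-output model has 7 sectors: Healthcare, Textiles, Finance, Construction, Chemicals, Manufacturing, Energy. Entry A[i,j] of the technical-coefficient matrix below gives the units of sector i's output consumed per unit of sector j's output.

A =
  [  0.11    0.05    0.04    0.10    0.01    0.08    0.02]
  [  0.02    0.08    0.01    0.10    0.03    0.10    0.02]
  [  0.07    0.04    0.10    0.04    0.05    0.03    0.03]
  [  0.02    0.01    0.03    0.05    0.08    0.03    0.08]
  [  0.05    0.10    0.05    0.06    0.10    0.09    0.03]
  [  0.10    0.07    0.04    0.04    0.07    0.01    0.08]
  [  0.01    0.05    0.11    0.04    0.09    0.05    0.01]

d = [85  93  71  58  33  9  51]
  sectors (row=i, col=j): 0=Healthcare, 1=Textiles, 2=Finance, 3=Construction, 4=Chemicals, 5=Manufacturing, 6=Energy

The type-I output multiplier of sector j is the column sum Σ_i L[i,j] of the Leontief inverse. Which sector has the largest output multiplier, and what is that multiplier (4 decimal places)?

Construction (1.7012)

Form M = I − A:
  [  0.89   -0.05   -0.04   -0.10   -0.01   -0.08   -0.02]
  [ -0.02    0.92   -0.01   -0.10   -0.03   -0.10   -0.02]
  [ -0.07   -0.04    0.90   -0.04   -0.05   -0.03   -0.03]
  [ -0.02   -0.01   -0.03    0.95   -0.08   -0.03   -0.08]
  [ -0.05   -0.10   -0.05   -0.06    0.90   -0.09   -0.03]
  [ -0.10   -0.07   -0.04   -0.04   -0.07    0.99   -0.08]
  [ -0.01   -0.05   -0.11   -0.04   -0.09   -0.05    0.99]
Leontief inverse L = M⁻¹:
  [  1.1502    0.0835    0.0705    0.1426    0.0460    0.1145    0.0492]
  [  0.0496    1.1123    0.0344    0.1355    0.0665    0.1300    0.0480]
  [  0.1047    0.0724    1.1328    0.0764    0.0833    0.0626    0.0517]
  [  0.0438    0.0389    0.0593    1.0777    0.1152    0.0574    0.0987]
  [  0.0932    0.1486    0.0869    0.1100    1.1485    0.1361    0.0622]
  [  0.1357    0.1090    0.0754    0.0844    0.1089    1.0520    0.1024]
  [  0.0429    0.0857    0.1424    0.0746    0.1276    0.0825    1.0336]
Total output x = L · d:
  x_0 = 1.1502·85 + 0.0835·93 + 0.0705·71 + 0.1426·58 + 0.0460·33 + 0.1145·9 + 0.0492·51 = 123.8702
  x_1 = 0.0496·85 + 1.1123·93 + 0.0344·71 + 0.1355·58 + 0.0665·33 + 0.1300·9 + 0.0480·51 = 123.7775
  x_2 = 0.1047·85 + 0.0724·93 + 1.1328·71 + 0.0764·58 + 0.0833·33 + 0.0626·9 + 0.0517·51 = 106.4504
  x_3 = 0.0438·85 + 0.0389·93 + 0.0593·71 + 1.0777·58 + 0.1152·33 + 0.0574·9 + 0.0987·51 = 83.4094
  x_4 = 0.0932·85 + 0.1486·93 + 0.0869·71 + 0.1100·58 + 1.1485·33 + 0.1361·9 + 0.0622·51 = 76.5870
  x_5 = 0.1357·85 + 0.1090·93 + 0.0754·71 + 0.0844·58 + 0.1089·33 + 1.0520·9 + 0.1024·51 = 50.2061
  x_6 = 0.0429·85 + 0.0857·93 + 0.1424·71 + 0.0746·58 + 0.1276·33 + 0.0825·9 + 1.0336·51 = 83.7138
Output multipliers (column sums of L):
  Healthcare: 1.6201
  Textiles: 1.6505
  Finance: 1.6018
  Construction: 1.7012
  Chemicals: 1.6961
  Manufacturing: 1.6350
  Energy: 1.4457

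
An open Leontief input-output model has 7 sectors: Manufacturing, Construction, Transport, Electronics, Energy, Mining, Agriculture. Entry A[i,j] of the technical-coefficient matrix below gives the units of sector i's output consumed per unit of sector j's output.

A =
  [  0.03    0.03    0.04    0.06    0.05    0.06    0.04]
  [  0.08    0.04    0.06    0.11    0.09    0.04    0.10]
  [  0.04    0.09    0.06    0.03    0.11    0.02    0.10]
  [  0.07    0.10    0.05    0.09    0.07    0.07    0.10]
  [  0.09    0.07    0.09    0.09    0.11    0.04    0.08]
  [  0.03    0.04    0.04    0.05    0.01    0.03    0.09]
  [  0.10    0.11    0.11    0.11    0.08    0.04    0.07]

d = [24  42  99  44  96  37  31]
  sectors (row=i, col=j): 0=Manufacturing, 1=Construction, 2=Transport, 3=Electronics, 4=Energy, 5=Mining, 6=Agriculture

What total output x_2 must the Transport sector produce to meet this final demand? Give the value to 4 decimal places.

Form M = I − A:
  [  0.97   -0.03   -0.04   -0.06   -0.05   -0.06   -0.04]
  [ -0.08    0.96   -0.06   -0.11   -0.09   -0.04   -0.10]
  [ -0.04   -0.09    0.94   -0.03   -0.11   -0.02   -0.10]
  [ -0.07   -0.10   -0.05    0.91   -0.07   -0.07   -0.10]
  [ -0.09   -0.07   -0.09   -0.09    0.89   -0.04   -0.08]
  [ -0.03   -0.04   -0.04   -0.05   -0.01    0.97   -0.09]
  [ -0.10   -0.11   -0.11   -0.11   -0.08   -0.04    0.93]
Leontief inverse L = M⁻¹:
  [  1.0687    0.0728    0.0791    0.1069    0.0947    0.0861    0.0903]
  [  0.1486    1.1155    0.1292    0.1927    0.1698    0.0863    0.1839]
  [  0.1039    0.1557    1.1245    0.1054    0.1852    0.0585    0.1751]
  [  0.1418    0.1762    0.1216    1.1779    0.1518    0.1176    0.1892]
  [  0.1638    0.1500    0.1647    0.1786    1.1988    0.0891    0.1718]
  [  0.0690    0.0834    0.0796    0.0972    0.0540    1.0552    0.1377]
  [  0.1786    0.1955    0.1888    0.2056    0.1756    0.0933    1.1705]
Total output x = L · d:
  x_0 = 1.0687·24 + 0.0728·42 + 0.0791·99 + 0.1069·44 + 0.0947·96 + 0.0861·37 + 0.0903·31 = 56.3057
  x_1 = 0.1486·24 + 1.1155·42 + 0.1292·99 + 0.1927·44 + 0.1698·96 + 0.0863·37 + 0.1839·31 = 96.8876
  x_2 = 0.1039·24 + 0.1557·42 + 1.1245·99 + 0.1054·44 + 0.1852·96 + 0.0585·37 + 0.1751·31 = 150.3688
  x_3 = 0.1418·24 + 0.1762·42 + 0.1216·99 + 1.1779·44 + 0.1518·96 + 0.1176·37 + 0.1892·31 = 99.4575
  x_4 = 0.1638·24 + 0.1500·42 + 0.1647·99 + 0.1786·44 + 1.1988·96 + 0.0891·37 + 0.1718·31 = 158.1047
  x_5 = 0.0690·24 + 0.0834·42 + 0.0796·99 + 0.0972·44 + 0.0540·96 + 1.0552·37 + 0.1377·31 = 65.8226
  x_6 = 0.1786·24 + 0.1955·42 + 0.1888·99 + 0.2056·44 + 0.1756·96 + 0.0933·37 + 1.1705·31 = 96.8284

150.3688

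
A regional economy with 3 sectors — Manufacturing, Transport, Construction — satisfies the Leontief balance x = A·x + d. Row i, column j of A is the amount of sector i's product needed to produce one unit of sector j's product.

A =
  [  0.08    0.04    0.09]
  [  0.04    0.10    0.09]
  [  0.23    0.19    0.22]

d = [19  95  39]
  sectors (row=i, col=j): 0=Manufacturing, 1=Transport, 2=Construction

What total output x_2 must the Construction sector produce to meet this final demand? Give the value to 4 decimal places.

Form M = I − A:
  [  0.92   -0.04   -0.09]
  [ -0.04    0.90   -0.09]
  [ -0.23   -0.19    0.78]
Leontief inverse L = M⁻¹:
  [  1.1252    0.0793    0.1390]
  [  0.0853    1.1449    0.1419]
  [  0.3525    0.3023    1.3576]
Total output x = L · d:
  x_0 = 1.1252·19 + 0.0793·95 + 0.1390·39 = 34.3361
  x_1 = 0.0853·19 + 1.1449·95 + 0.1419·39 = 115.9177
  x_2 = 0.3525·19 + 0.3023·95 + 1.3576·39 = 88.3611

88.3611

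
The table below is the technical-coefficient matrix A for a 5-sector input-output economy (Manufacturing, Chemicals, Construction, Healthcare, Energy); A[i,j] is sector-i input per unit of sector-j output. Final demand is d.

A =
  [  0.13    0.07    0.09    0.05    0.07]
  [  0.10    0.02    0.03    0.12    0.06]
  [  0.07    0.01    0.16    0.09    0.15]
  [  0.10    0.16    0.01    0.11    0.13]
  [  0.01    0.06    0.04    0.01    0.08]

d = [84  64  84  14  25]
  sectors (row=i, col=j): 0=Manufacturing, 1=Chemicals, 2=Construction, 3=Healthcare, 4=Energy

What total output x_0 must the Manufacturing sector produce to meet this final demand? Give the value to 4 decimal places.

Form M = I − A:
  [  0.87   -0.07   -0.09   -0.05   -0.07]
  [ -0.10    0.98   -0.03   -0.12   -0.06]
  [ -0.07   -0.01    0.84   -0.09   -0.15]
  [ -0.10   -0.16   -0.01    0.89   -0.13]
  [ -0.01   -0.06   -0.04   -0.01    0.92]
Leontief inverse L = M⁻¹:
  [  1.1859    0.1101    0.1385    0.0970    0.1337]
  [  0.1469    1.0644    0.0610    0.1592    0.1130]
  [  0.1236    0.0584    1.2185    0.1406    0.2318]
  [  0.1654    0.2154    0.0488    1.1691    0.1998]
  [  0.0296    0.0755    0.0590    0.0303    1.1080]
Total output x = L · d:
  x_0 = 1.1859·84 + 0.1101·64 + 0.1385·84 + 0.0970·14 + 0.1337·25 = 123.0018
  x_1 = 0.1469·84 + 1.0644·64 + 0.0610·84 + 0.1592·14 + 0.1130·25 = 90.6414
  x_2 = 0.1236·84 + 0.0584·64 + 1.2185·84 + 0.1406·14 + 0.2318·25 = 124.2377
  x_3 = 0.1654·84 + 0.2154·64 + 0.0488·84 + 1.1691·14 + 0.1998·25 = 53.1431
  x_4 = 0.0296·84 + 0.0755·64 + 0.0590·84 + 0.0303·14 + 1.1080·25 = 40.4016

123.0018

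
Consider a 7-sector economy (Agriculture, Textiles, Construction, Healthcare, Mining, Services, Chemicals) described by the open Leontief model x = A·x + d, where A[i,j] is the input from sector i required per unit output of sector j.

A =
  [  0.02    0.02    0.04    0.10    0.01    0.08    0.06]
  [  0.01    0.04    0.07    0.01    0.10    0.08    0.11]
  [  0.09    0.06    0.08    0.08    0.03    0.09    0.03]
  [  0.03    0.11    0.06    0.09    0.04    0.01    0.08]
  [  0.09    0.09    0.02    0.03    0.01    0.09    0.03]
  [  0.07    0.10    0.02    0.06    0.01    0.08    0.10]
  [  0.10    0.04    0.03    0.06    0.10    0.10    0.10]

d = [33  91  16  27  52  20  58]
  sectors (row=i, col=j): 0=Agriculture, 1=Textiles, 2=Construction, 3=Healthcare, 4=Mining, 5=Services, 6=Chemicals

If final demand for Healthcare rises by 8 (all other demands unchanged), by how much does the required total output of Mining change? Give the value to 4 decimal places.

0.5404

Form M = I − A:
  [  0.98   -0.02   -0.04   -0.10   -0.01   -0.08   -0.06]
  [ -0.01    0.96   -0.07   -0.01   -0.10   -0.08   -0.11]
  [ -0.09   -0.06    0.92   -0.08   -0.03   -0.09   -0.03]
  [ -0.03   -0.11   -0.06    0.91   -0.04   -0.01   -0.08]
  [ -0.09   -0.09   -0.02   -0.03    0.99   -0.09   -0.03]
  [ -0.07   -0.10   -0.02   -0.06   -0.01    0.92   -0.10]
  [ -0.10   -0.04   -0.03   -0.06   -0.10   -0.10    0.90]
Leontief inverse L = M⁻¹:
  [  1.0543    0.0624    0.0665    0.1386    0.0366    0.1203    0.1070]
  [  0.0612    1.0894    0.1003    0.0522    0.1339    0.1415    0.1654]
  [  0.1333    0.1128    1.1175    0.1319    0.0625    0.1481    0.0902]
  [  0.0711    0.1573    0.0966    1.1329    0.0799    0.0644    0.1377]
  [  0.1212    0.1283    0.0476    0.0676    1.0380    0.1375    0.0812]
  [  0.1126    0.1482    0.0543    0.1064    0.0502    1.1390    0.1651]
  [  0.1550    0.1003    0.0669    0.1170    0.1383    0.1707    1.1699]
Total output x = L · d:
  x_0 = 1.0543·33 + 0.0624·91 + 0.0665·16 + 0.1386·27 + 0.0366·52 + 0.1203·20 + 0.1070·58 = 55.7967
  x_1 = 0.0612·33 + 1.0894·91 + 0.1003·16 + 0.0522·27 + 0.1339·52 + 0.1415·20 + 0.1654·58 = 123.5559
  x_2 = 0.1333·33 + 0.1128·91 + 1.1175·16 + 0.1319·27 + 0.0625·52 + 0.1481·20 + 0.0902·58 = 47.5471
  x_3 = 0.0711·33 + 0.1573·91 + 0.0966·16 + 1.1329·27 + 0.0799·52 + 0.0644·20 + 0.1377·58 = 62.2194
  x_4 = 0.1212·33 + 0.1283·91 + 0.0476·16 + 0.0676·27 + 1.0380·52 + 0.1375·20 + 0.0812·58 = 79.6961
  x_5 = 0.1126·33 + 0.1482·91 + 0.0543·16 + 0.1064·27 + 0.0502·52 + 1.1390·20 + 0.1651·58 = 55.9087
  x_6 = 0.1550·33 + 0.1003·91 + 0.0669·16 + 0.1170·27 + 0.1383·52 + 0.1707·20 + 1.1699·58 = 96.9355
Δx_4 = L[4,3] · Δd_3 = 0.0676 · 8 = 0.5404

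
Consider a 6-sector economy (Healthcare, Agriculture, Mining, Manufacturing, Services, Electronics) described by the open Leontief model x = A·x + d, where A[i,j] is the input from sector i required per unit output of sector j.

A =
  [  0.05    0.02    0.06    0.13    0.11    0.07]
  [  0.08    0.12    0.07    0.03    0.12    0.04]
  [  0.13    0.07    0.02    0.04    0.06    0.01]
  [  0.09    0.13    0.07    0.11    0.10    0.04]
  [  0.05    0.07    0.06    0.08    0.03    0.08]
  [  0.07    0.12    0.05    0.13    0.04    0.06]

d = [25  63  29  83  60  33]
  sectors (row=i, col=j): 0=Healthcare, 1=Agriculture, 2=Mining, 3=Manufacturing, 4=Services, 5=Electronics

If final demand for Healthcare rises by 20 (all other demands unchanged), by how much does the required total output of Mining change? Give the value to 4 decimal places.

3.4358

Form M = I − A:
  [  0.95   -0.02   -0.06   -0.13   -0.11   -0.07]
  [ -0.08    0.88   -0.07   -0.03   -0.12   -0.04]
  [ -0.13   -0.07    0.98   -0.04   -0.06   -0.01]
  [ -0.09   -0.13   -0.07    0.89   -0.10   -0.04]
  [ -0.05   -0.07   -0.06   -0.08    0.97   -0.08]
  [ -0.07   -0.12   -0.05   -0.13   -0.04    0.94]
Leontief inverse L = M⁻¹:
  [  1.1109    0.0919    0.1050    0.2015    0.1692    0.1107]
  [  0.1405    1.1884    0.1156    0.0942    0.1832    0.0819]
  [  0.1718    0.1160    1.0547    0.0925    0.1104    0.0423]
  [  0.1641    0.2158    0.1259    1.1896    0.1794    0.0886]
  [  0.1028    0.1320    0.0976    0.1377    1.0838    0.1124]
  [  0.1369    0.2002    0.1003    0.2023    0.1128    1.1018]
Total output x = L · d:
  x_0 = 1.1109·25 + 0.0919·63 + 0.1050·29 + 0.2015·83 + 0.1692·60 + 0.1107·33 = 67.1327
  x_1 = 0.1405·25 + 1.1884·63 + 0.1156·29 + 0.0942·83 + 0.1832·60 + 0.0819·33 = 103.2458
  x_2 = 0.1718·25 + 0.1160·63 + 1.0547·29 + 0.0925·83 + 0.1104·60 + 0.0423·33 = 57.8848
  x_3 = 0.1641·25 + 0.2158·63 + 0.1259·29 + 1.1896·83 + 0.1794·60 + 0.0886·33 = 133.7738
  x_4 = 0.1028·25 + 0.1320·63 + 0.0976·29 + 0.1377·83 + 1.0838·60 + 0.1124·33 = 93.8842
  x_5 = 0.1369·25 + 0.2002·63 + 0.1003·29 + 0.2023·83 + 0.1128·60 + 1.1018·33 = 78.8606
Δx_2 = L[2,0] · Δd_0 = 0.1718 · 20 = 3.4358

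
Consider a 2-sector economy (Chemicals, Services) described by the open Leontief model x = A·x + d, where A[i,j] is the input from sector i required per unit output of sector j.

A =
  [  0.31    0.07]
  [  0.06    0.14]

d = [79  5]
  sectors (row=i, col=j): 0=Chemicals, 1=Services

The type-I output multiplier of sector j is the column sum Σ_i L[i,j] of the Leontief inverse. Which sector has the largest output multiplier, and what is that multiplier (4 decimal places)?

Chemicals (1.5614)

Form M = I − A:
  [  0.69   -0.07]
  [ -0.06    0.86]
Leontief inverse L = M⁻¹:
  [  1.4596    0.1188]
  [  0.1018    1.1711]
Total output x = L · d:
  x_0 = 1.4596·79 + 0.1188·5 = 115.9029
  x_1 = 0.1018·79 + 1.1711·5 = 13.9002
Output multipliers (column sums of L):
  Chemicals: 1.5614
  Services: 1.2899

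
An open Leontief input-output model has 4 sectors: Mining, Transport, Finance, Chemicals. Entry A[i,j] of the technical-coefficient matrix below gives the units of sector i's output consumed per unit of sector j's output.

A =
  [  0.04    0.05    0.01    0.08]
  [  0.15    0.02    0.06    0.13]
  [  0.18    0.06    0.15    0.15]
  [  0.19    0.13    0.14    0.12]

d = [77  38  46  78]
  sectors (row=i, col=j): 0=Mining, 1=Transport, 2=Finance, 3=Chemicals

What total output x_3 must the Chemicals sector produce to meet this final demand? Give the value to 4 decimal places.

137.7270

Form M = I − A:
  [  0.96   -0.05   -0.01   -0.08]
  [ -0.15    0.98   -0.06   -0.13]
  [ -0.18   -0.06    0.85   -0.15]
  [ -0.19   -0.13   -0.14    0.88]
Leontief inverse L = M⁻¹:
  [  1.0828    0.0728    0.0369    0.1155]
  [  0.2259    1.0648    0.1102    0.1966]
  [  0.3008    0.1246    1.2309    0.2556]
  [  0.3150    0.1928    0.2201    1.2310]
Total output x = L · d:
  x_0 = 1.0828·77 + 0.0728·38 + 0.0369·46 + 0.1155·78 = 96.8500
  x_1 = 0.2259·77 + 1.0648·38 + 0.1102·46 + 0.1966·78 = 78.2647
  x_2 = 0.3008·77 + 0.1246·38 + 1.2309·46 + 0.2556·78 = 104.4564
  x_3 = 0.3150·77 + 0.1928·38 + 0.2201·46 + 1.2310·78 = 137.7270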